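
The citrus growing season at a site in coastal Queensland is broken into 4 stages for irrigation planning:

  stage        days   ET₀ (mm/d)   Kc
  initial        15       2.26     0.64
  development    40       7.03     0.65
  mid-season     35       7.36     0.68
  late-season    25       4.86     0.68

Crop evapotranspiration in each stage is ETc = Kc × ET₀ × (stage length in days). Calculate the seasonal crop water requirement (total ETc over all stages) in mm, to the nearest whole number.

initial: 0.64 × 2.26 × 15 = 21.70 mm
development: 0.65 × 7.03 × 40 = 182.78 mm
mid-season: 0.68 × 7.36 × 35 = 175.17 mm
late-season: 0.68 × 4.86 × 25 = 82.62 mm
Seasonal total = 462.27 mm

462 mm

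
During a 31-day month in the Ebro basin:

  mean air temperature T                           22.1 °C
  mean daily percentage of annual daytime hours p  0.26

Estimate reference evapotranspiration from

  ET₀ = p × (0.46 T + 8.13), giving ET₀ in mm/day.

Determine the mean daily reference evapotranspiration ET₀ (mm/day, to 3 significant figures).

4.76 mm/day

ET₀ = 0.26 × (0.46 × 22.1 + 8.13) = 0.26 × 18.296 = 4.7570 mm/d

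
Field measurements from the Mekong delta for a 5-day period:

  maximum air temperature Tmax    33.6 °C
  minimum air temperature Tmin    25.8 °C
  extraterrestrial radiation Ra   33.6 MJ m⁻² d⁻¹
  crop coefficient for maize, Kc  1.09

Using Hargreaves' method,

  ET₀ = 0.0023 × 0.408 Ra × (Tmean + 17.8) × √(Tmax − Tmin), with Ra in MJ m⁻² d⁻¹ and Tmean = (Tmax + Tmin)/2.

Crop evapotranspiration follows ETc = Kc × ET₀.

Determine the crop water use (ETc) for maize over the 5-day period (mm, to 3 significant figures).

Tmean = (33.6 + 25.8)/2 = 29.70 °C
0.408 Ra = 0.408 × 33.6 = 13.7088 mm/d equivalent
ET₀ = 0.0023 × 13.7088 × (29.70 + 17.8) × √7.8 = 0.0023 × 13.7088 × 47.50 × 2.7928 = 4.1827 mm/d
ETc = Kc × ET₀ = 1.09 × 4.1827 = 4.5591 mm/d
Over 5 days: 4.5591 × 5 = 22.796 mm

22.8 mm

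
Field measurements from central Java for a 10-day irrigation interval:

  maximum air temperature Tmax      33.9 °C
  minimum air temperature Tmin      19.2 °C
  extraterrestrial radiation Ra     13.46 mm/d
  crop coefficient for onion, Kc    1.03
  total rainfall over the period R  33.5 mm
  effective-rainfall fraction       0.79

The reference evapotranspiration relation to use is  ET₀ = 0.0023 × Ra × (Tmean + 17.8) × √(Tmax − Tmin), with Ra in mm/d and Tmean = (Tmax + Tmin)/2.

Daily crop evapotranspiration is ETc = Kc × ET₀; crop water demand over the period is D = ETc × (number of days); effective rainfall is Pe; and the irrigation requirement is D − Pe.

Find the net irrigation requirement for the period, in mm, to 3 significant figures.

Tmean = (33.9 + 19.2)/2 = 26.55 °C
ET₀ = 0.0023 × 13.46 × (26.55 + 17.8) × √14.7 = 0.0023 × 13.46 × 44.35 × 3.8341 = 5.2642 mm/d
ETc = Kc × ET₀ = 1.03 × 5.2642 = 5.4221 mm/d
Crop demand D = ETc × 10 d = 5.4221 × 10 = 54.221 mm
Pe = 0.79 × 33.5 = 26.465 mm
D − Pe = 54.221 − 26.465 = 27.756 mm

27.8 mm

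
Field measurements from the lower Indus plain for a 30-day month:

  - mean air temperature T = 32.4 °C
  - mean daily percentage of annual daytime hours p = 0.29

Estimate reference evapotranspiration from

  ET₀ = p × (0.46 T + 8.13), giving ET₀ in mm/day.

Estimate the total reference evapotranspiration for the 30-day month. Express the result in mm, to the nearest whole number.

200 mm

ET₀ = 0.29 × (0.46 × 32.4 + 8.13) = 0.29 × 23.034 = 6.6799 mm/d
Monthly total = 6.6799 × 30 = 200.397 mm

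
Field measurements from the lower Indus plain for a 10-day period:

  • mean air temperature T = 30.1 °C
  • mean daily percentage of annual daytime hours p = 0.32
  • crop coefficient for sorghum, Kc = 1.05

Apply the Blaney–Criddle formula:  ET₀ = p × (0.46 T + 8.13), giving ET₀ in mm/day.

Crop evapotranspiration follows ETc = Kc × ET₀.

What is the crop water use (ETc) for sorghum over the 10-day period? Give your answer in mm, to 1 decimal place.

ET₀ = 0.32 × (0.46 × 30.1 + 8.13) = 0.32 × 21.976 = 7.0323 mm/d
ETc = Kc × ET₀ = 1.05 × 7.0323 = 7.3839 mm/d
Over 10 days: 7.3839 × 10 = 73.839 mm

73.8 mm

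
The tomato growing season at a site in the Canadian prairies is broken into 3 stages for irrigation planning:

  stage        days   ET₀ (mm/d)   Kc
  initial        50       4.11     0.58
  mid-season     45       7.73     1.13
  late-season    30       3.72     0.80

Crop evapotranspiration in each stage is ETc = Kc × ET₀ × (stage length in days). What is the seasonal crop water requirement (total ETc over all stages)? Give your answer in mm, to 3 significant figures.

initial: 0.58 × 4.11 × 50 = 119.19 mm
mid-season: 1.13 × 7.73 × 45 = 393.07 mm
late-season: 0.80 × 3.72 × 30 = 89.28 mm
Seasonal total = 601.54 mm

602 mm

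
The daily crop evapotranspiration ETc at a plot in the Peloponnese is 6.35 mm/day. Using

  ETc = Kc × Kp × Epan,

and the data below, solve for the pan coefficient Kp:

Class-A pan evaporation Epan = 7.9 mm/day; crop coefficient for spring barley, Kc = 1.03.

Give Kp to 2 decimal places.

ETc = Kc × Kp × Epan  ⇒  Kp = ETc / (Kc × Epan)
Kp = 6.35 / (1.03 × 7.9) = 6.35 / 8.137 = 0.7804

0.78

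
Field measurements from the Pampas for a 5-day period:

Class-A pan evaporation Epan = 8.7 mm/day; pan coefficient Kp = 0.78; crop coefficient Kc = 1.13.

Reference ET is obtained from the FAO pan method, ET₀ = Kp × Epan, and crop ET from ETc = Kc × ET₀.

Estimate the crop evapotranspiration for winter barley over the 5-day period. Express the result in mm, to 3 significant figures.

38.3 mm

ET₀ = 0.78 × 8.7 = 6.7860 mm/d
ETc = Kc × ET₀ = 1.13 × 6.7860 = 7.6682 mm/d
Over 5 days: 7.6682 × 5 = 38.341 mm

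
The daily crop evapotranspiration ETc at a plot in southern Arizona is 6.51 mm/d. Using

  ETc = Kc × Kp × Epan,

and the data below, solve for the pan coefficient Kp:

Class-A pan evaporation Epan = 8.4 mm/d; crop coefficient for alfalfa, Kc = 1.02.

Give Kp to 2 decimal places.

0.76

ETc = Kc × Kp × Epan  ⇒  Kp = ETc / (Kc × Epan)
Kp = 6.51 / (1.02 × 8.4) = 6.51 / 8.568 = 0.7598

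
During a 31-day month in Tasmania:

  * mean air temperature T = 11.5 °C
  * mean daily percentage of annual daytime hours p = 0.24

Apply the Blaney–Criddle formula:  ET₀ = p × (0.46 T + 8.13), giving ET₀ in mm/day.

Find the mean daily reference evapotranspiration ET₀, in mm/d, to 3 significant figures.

ET₀ = 0.24 × (0.46 × 11.5 + 8.13) = 0.24 × 13.420 = 3.2208 mm/d

3.22 mm/d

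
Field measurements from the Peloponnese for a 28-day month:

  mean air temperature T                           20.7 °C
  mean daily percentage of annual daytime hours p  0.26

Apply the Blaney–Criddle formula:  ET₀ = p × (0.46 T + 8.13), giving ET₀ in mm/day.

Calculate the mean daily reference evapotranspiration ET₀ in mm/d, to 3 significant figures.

4.59 mm/d

ET₀ = 0.26 × (0.46 × 20.7 + 8.13) = 0.26 × 17.652 = 4.5895 mm/d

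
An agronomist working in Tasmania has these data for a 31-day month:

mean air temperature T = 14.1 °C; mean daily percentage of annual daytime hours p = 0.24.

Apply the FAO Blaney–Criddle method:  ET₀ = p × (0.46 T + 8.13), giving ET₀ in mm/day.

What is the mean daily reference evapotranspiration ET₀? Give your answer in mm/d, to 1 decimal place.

ET₀ = 0.24 × (0.46 × 14.1 + 8.13) = 0.24 × 14.616 = 3.5078 mm/d

3.5 mm/d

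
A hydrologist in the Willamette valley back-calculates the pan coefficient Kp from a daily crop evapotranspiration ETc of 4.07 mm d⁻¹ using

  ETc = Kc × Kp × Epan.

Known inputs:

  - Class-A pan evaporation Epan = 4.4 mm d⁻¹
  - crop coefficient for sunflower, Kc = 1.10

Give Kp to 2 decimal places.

0.84

ETc = Kc × Kp × Epan  ⇒  Kp = ETc / (Kc × Epan)
Kp = 4.07 / (1.10 × 4.4) = 4.07 / 4.840 = 0.8409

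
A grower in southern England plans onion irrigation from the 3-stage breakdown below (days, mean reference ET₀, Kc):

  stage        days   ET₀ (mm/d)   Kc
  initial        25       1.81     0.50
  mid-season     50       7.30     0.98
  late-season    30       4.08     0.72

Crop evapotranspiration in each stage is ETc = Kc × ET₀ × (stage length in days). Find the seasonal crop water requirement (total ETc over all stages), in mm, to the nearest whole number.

468 mm

initial: 0.50 × 1.81 × 25 = 22.63 mm
mid-season: 0.98 × 7.30 × 50 = 357.70 mm
late-season: 0.72 × 4.08 × 30 = 88.13 mm
Seasonal total = 468.46 mm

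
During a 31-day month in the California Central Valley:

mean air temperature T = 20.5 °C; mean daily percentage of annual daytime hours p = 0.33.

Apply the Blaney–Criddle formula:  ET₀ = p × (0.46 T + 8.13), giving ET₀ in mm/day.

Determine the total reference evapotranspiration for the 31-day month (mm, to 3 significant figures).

ET₀ = 0.33 × (0.46 × 20.5 + 8.13) = 0.33 × 17.560 = 5.7948 mm/d
Monthly total = 5.7948 × 31 = 179.639 mm

180 mm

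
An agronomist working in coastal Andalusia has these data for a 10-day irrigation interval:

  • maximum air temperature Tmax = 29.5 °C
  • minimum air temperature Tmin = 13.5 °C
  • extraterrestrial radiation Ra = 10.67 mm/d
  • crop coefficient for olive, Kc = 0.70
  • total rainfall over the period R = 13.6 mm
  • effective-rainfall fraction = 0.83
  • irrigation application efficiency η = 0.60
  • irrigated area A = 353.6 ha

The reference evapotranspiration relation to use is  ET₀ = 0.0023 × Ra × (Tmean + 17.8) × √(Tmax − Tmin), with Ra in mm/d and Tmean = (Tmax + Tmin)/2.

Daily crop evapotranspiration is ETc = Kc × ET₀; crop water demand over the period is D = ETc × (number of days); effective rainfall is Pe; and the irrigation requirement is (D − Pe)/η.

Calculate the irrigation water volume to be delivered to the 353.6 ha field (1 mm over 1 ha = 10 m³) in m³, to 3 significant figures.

92600 m³

Tmean = (29.5 + 13.5)/2 = 21.50 °C
ET₀ = 0.0023 × 10.67 × (21.50 + 17.8) × √16.0 = 0.0023 × 10.67 × 39.30 × 4.0000 = 3.8578 mm/d
ETc = Kc × ET₀ = 0.70 × 3.8578 = 2.7005 mm/d
Crop demand D = ETc × 10 d = 2.7005 × 10 = 27.005 mm
Pe = 0.83 × 13.6 = 11.288 mm
D − Pe = 27.005 − 11.288 = 15.717 mm
Gross irrigation = 15.717 / 0.60 = 26.195 mm
Volume = 26.195 mm × 353.6 ha × 10 = 92625.5 m³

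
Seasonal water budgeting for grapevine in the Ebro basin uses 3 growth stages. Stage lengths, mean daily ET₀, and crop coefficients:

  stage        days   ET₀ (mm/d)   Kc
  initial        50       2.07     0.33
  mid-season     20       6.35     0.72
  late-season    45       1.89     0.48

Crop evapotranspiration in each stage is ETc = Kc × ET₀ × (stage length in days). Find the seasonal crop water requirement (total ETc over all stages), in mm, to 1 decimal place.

166.4 mm

initial: 0.33 × 2.07 × 50 = 34.16 mm
mid-season: 0.72 × 6.35 × 20 = 91.44 mm
late-season: 0.48 × 1.89 × 45 = 40.82 mm
Seasonal total = 166.42 mm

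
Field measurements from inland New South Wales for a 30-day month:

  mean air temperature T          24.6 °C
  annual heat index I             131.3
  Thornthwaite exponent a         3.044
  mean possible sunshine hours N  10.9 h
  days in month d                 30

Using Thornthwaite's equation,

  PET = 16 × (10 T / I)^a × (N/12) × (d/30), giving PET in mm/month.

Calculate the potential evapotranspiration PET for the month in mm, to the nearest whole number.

98 mm

10T/I = 10 × 24.6 / 131.3 = 1.8736
(10T/I)^a = 1.8736^3.044 = 6.7613
Uncorrected PET = 16 × 6.7613 = 108.181 mm
Correction = (N/12)(d/30) = (10.9/12)(30/30) = 0.9083
PET = 108.181 × 0.9083 = 98.261 mm/month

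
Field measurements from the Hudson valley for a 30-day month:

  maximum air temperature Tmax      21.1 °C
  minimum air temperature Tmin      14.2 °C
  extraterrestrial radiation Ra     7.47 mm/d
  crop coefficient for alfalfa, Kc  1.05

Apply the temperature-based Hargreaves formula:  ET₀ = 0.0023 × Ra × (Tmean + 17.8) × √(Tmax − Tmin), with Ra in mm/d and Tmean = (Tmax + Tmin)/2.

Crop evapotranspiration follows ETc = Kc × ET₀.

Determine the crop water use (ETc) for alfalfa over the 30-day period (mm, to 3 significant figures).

Tmean = (21.1 + 14.2)/2 = 17.65 °C
ET₀ = 0.0023 × 7.47 × (17.65 + 17.8) × √6.9 = 0.0023 × 7.47 × 35.45 × 2.6268 = 1.5999 mm/d
ETc = Kc × ET₀ = 1.05 × 1.5999 = 1.6799 mm/d
Over 30 days: 1.6799 × 30 = 50.397 mm

50.4 mm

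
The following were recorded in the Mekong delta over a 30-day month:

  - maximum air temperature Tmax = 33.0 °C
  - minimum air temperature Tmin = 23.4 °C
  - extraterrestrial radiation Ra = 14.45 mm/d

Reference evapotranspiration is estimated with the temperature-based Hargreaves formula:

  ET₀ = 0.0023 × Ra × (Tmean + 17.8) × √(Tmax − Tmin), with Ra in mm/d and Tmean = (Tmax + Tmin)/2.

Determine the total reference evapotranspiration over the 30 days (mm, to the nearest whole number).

142 mm

Tmean = (33.0 + 23.4)/2 = 28.20 °C
ET₀ = 0.0023 × 14.45 × (28.20 + 17.8) × √9.6 = 0.0023 × 14.45 × 46.00 × 3.0984 = 4.7369 mm/d
Over 30 days: 4.7369 × 30 = 142.107 mm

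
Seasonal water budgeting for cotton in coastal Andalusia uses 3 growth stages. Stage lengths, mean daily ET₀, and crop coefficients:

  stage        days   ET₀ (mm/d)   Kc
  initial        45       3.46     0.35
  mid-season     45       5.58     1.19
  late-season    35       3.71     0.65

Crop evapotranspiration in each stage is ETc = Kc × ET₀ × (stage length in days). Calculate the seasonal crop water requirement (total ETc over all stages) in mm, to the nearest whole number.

initial: 0.35 × 3.46 × 45 = 54.50 mm
mid-season: 1.19 × 5.58 × 45 = 298.81 mm
late-season: 0.65 × 3.71 × 35 = 84.40 mm
Seasonal total = 437.71 mm

438 mm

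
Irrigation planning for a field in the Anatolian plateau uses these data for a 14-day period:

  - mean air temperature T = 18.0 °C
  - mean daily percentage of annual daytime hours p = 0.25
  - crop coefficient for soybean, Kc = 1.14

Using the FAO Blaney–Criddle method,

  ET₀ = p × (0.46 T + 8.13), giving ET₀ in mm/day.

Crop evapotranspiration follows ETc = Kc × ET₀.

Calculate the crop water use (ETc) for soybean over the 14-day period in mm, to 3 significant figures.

65.5 mm

ET₀ = 0.25 × (0.46 × 18.0 + 8.13) = 0.25 × 16.410 = 4.1025 mm/d
ETc = Kc × ET₀ = 1.14 × 4.1025 = 4.6769 mm/d
Over 14 days: 4.6769 × 14 = 65.477 mm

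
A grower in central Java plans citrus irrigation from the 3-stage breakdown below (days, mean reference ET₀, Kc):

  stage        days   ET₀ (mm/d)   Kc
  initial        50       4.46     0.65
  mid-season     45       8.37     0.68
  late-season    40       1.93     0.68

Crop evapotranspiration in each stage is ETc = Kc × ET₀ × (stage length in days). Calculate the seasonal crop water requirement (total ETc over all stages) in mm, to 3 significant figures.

initial: 0.65 × 4.46 × 50 = 144.95 mm
mid-season: 0.68 × 8.37 × 45 = 256.12 mm
late-season: 0.68 × 1.93 × 40 = 52.50 mm
Seasonal total = 453.57 mm

454 mm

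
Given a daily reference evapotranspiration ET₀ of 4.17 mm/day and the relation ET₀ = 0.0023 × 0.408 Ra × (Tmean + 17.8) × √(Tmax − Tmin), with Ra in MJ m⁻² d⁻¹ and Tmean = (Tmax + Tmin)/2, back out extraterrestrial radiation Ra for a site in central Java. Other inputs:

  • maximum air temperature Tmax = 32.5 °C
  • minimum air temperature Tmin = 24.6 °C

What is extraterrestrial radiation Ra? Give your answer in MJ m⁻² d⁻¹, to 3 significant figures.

34.1 MJ m⁻² d⁻¹

Tmean = (32.5+24.6)/2 = 28.55 °C; ΔT = 7.9
Ra = ET₀ / [0.0023 × 0.408 × (Tmean+17.8) × √ΔT]
   = 4.17 / (0.0023 × 0.408 × 46.35 × 2.8107) = 34.110 MJ m⁻² d⁻¹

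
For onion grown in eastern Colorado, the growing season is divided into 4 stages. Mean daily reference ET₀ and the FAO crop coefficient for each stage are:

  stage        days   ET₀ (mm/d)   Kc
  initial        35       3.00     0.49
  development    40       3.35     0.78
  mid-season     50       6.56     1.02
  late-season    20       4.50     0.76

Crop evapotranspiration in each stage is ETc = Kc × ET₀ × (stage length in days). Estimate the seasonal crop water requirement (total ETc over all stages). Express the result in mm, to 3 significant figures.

559 mm

initial: 0.49 × 3.00 × 35 = 51.45 mm
development: 0.78 × 3.35 × 40 = 104.52 mm
mid-season: 1.02 × 6.56 × 50 = 334.56 mm
late-season: 0.76 × 4.50 × 20 = 68.40 mm
Seasonal total = 558.93 mm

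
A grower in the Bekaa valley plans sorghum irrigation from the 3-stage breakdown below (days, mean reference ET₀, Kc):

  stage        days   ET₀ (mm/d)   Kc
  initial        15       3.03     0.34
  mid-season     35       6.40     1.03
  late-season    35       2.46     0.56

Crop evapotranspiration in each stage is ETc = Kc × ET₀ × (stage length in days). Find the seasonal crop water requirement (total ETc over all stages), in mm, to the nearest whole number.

initial: 0.34 × 3.03 × 15 = 15.45 mm
mid-season: 1.03 × 6.40 × 35 = 230.72 mm
late-season: 0.56 × 2.46 × 35 = 48.22 mm
Seasonal total = 294.39 mm

294 mm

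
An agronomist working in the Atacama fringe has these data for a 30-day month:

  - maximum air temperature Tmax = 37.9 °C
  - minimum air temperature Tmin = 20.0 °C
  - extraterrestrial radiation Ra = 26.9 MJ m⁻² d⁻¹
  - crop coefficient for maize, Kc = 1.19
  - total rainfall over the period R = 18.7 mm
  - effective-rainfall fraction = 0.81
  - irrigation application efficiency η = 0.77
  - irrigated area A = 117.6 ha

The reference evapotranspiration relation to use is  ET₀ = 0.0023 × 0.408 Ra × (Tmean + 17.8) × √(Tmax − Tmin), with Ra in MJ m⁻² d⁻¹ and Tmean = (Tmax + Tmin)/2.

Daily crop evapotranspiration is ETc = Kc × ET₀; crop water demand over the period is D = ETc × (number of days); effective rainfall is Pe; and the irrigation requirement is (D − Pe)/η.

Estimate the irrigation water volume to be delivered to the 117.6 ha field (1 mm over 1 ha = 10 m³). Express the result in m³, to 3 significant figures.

249000 m³

Tmean = (37.9 + 20.0)/2 = 28.95 °C
0.408 Ra = 0.408 × 26.9 = 10.9752 mm/d equivalent
ET₀ = 0.0023 × 10.9752 × (28.95 + 17.8) × √17.9 = 0.0023 × 10.9752 × 46.75 × 4.2308 = 4.9928 mm/d
ETc = Kc × ET₀ = 1.19 × 4.9928 = 5.9414 mm/d
Crop demand D = ETc × 30 d = 5.9414 × 30 = 178.242 mm
Pe = 0.81 × 18.7 = 15.147 mm
D − Pe = 178.242 − 15.147 = 163.095 mm
Gross irrigation = 163.095 / 0.77 = 211.812 mm
Volume = 211.812 mm × 117.6 ha × 10 = 249090.9 m³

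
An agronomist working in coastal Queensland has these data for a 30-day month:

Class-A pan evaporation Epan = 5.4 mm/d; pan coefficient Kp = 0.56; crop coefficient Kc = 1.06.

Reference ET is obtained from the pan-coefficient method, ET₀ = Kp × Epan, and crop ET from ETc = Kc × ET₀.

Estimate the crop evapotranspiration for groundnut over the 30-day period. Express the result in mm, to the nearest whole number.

96 mm

ET₀ = 0.56 × 5.4 = 3.0240 mm/d
ETc = Kc × ET₀ = 1.06 × 3.0240 = 3.2054 mm/d
Over 30 days: 3.2054 × 30 = 96.162 mm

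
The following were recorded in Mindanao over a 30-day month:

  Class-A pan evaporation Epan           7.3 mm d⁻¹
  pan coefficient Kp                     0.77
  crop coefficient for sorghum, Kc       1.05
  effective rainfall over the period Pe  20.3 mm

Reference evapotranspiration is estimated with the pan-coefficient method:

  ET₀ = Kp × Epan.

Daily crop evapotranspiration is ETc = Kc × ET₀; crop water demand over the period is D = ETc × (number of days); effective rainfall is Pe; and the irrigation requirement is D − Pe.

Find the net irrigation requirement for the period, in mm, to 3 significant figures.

157 mm

ET₀ = 0.77 × 7.3 = 5.6210 mm/d
ETc = Kc × ET₀ = 1.05 × 5.6210 = 5.9021 mm/d
Crop demand D = ETc × 30 d = 5.9021 × 30 = 177.063 mm
D − Pe = 177.063 − 20.3 = 156.763 mm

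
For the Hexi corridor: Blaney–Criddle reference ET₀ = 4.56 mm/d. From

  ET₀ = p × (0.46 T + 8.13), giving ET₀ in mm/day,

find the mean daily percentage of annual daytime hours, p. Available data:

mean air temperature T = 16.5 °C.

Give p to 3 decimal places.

0.290

p = ET₀ / (0.46 T + 8.13) = 4.56 / (0.46 × 16.5 + 8.13) = 4.56 / 15.720 = 0.2901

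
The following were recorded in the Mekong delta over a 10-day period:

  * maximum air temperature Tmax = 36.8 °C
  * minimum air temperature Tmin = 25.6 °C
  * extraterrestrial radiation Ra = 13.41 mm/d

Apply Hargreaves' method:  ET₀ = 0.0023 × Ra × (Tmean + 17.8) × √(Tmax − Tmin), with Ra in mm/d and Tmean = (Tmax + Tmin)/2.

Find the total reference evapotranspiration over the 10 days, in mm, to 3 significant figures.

Tmean = (36.8 + 25.6)/2 = 31.20 °C
ET₀ = 0.0023 × 13.41 × (31.20 + 17.8) × √11.2 = 0.0023 × 13.41 × 49.00 × 3.3466 = 5.0577 mm/d
Over 10 days: 5.0577 × 10 = 50.577 mm

50.6 mm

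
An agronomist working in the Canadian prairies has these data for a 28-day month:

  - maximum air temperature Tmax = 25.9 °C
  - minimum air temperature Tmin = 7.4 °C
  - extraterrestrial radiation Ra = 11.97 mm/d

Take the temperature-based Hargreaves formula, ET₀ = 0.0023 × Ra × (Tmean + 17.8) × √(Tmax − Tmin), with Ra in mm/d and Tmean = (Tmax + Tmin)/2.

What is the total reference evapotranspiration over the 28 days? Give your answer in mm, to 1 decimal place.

Tmean = (25.9 + 7.4)/2 = 16.65 °C
ET₀ = 0.0023 × 11.97 × (16.65 + 17.8) × √18.5 = 0.0023 × 11.97 × 34.45 × 4.3012 = 4.0794 mm/d
Over 28 days: 4.0794 × 28 = 114.223 mm

114.2 mm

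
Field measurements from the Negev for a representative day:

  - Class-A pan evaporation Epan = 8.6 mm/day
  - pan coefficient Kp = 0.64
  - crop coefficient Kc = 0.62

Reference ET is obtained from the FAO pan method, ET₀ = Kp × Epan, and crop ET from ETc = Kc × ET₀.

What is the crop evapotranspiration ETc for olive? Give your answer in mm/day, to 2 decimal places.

ET₀ = 0.64 × 8.6 = 5.5040 mm/d
ETc = Kc × ET₀ = 0.62 × 5.5040 = 3.4125 mm/d

3.41 mm/day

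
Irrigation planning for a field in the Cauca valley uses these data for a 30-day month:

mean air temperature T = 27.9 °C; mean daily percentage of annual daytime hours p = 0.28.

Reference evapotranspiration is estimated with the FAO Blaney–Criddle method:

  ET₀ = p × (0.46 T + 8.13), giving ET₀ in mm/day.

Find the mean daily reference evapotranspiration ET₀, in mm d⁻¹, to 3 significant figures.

5.87 mm d⁻¹

ET₀ = 0.28 × (0.46 × 27.9 + 8.13) = 0.28 × 20.964 = 5.8699 mm/d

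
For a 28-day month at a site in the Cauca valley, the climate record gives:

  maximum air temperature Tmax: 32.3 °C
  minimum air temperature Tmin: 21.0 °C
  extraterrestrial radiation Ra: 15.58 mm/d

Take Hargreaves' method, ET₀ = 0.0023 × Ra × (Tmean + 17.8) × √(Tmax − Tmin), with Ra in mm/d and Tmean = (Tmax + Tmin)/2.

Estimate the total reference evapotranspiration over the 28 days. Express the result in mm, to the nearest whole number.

150 mm

Tmean = (32.3 + 21.0)/2 = 26.65 °C
ET₀ = 0.0023 × 15.58 × (26.65 + 17.8) × √11.3 = 0.0023 × 15.58 × 44.45 × 3.3615 = 5.3543 mm/d
Over 28 days: 5.3543 × 28 = 149.920 mm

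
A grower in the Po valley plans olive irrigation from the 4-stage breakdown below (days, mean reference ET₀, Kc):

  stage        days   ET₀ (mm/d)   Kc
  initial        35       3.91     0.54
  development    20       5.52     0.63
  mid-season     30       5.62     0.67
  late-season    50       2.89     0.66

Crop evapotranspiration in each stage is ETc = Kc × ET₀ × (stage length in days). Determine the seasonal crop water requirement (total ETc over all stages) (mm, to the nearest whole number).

initial: 0.54 × 3.91 × 35 = 73.90 mm
development: 0.63 × 5.52 × 20 = 69.55 mm
mid-season: 0.67 × 5.62 × 30 = 112.96 mm
late-season: 0.66 × 2.89 × 50 = 95.37 mm
Seasonal total = 351.78 mm

352 mm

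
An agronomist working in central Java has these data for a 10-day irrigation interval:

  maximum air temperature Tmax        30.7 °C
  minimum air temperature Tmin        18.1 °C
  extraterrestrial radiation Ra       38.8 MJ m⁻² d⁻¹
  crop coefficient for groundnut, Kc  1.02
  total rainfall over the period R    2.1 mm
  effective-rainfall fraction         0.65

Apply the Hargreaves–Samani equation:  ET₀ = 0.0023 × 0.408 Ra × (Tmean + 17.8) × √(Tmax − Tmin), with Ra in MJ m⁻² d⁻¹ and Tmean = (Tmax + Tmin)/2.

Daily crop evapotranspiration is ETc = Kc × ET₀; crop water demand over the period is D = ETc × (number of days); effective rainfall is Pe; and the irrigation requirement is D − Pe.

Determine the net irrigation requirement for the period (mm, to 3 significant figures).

54.3 mm

Tmean = (30.7 + 18.1)/2 = 24.40 °C
0.408 Ra = 0.408 × 38.8 = 15.8304 mm/d equivalent
ET₀ = 0.0023 × 15.8304 × (24.40 + 17.8) × √12.6 = 0.0023 × 15.8304 × 42.20 × 3.5496 = 5.4540 mm/d
ETc = Kc × ET₀ = 1.02 × 5.4540 = 5.5631 mm/d
Crop demand D = ETc × 10 d = 5.5631 × 10 = 55.631 mm
Pe = 0.65 × 2.1 = 1.365 mm
D − Pe = 55.631 − 1.365 = 54.266 mm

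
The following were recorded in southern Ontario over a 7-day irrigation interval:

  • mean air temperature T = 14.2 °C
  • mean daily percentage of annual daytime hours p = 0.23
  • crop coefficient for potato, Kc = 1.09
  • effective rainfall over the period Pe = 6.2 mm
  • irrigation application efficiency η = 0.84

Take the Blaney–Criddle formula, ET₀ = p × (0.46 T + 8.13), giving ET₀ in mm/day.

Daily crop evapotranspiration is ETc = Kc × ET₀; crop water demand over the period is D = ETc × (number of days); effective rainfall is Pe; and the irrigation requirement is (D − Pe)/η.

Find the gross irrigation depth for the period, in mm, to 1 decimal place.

ET₀ = 0.23 × (0.46 × 14.2 + 8.13) = 0.23 × 14.662 = 3.3723 mm/d
ETc = Kc × ET₀ = 1.09 × 3.3723 = 3.6758 mm/d
Crop demand D = ETc × 7 d = 3.6758 × 7 = 25.731 mm
D − Pe = 25.731 − 6.2 = 19.531 mm
Gross irrigation = 19.531 / 0.84 = 23.251 mm

23.3 mm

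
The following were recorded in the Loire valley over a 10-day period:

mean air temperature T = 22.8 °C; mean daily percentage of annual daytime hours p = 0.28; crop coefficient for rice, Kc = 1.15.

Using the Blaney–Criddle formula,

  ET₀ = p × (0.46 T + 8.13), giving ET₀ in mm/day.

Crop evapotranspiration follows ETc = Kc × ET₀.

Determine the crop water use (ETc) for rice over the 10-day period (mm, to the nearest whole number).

ET₀ = 0.28 × (0.46 × 22.8 + 8.13) = 0.28 × 18.618 = 5.2130 mm/d
ETc = Kc × ET₀ = 1.15 × 5.2130 = 5.9950 mm/d
Over 10 days: 5.9950 × 10 = 59.950 mm

60 mm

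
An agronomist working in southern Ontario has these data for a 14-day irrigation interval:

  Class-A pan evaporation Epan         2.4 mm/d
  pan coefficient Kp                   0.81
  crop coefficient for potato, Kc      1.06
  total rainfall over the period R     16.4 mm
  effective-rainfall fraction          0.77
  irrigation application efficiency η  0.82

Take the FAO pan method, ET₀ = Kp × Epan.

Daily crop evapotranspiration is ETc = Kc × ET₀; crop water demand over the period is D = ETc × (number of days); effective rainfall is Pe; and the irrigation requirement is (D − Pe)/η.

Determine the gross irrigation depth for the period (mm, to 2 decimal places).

19.78 mm

ET₀ = 0.81 × 2.4 = 1.9440 mm/d
ETc = Kc × ET₀ = 1.06 × 1.9440 = 2.0606 mm/d
Crop demand D = ETc × 14 d = 2.0606 × 14 = 28.848 mm
Pe = 0.77 × 16.4 = 12.628 mm
D − Pe = 28.848 − 12.628 = 16.220 mm
Gross irrigation = 16.220 / 0.82 = 19.780 mm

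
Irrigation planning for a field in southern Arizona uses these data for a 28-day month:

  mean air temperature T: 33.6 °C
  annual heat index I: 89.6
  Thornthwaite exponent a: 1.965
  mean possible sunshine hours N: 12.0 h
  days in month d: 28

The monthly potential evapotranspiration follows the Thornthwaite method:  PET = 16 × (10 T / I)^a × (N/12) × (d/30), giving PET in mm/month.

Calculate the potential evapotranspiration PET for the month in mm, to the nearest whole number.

201 mm

10T/I = 10 × 33.6 / 89.6 = 3.7500
(10T/I)^a = 3.7500^1.965 = 13.4268
Uncorrected PET = 16 × 13.4268 = 214.829 mm
Correction = (N/12)(d/30) = (12.0/12)(28/30) = 0.9333
PET = 214.829 × 0.9333 = 200.500 mm/month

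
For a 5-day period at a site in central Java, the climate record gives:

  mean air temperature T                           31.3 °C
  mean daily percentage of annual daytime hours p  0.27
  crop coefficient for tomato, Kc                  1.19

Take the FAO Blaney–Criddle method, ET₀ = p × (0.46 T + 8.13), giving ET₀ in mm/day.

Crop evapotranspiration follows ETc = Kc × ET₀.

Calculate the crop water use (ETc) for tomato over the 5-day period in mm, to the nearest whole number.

ET₀ = 0.27 × (0.46 × 31.3 + 8.13) = 0.27 × 22.528 = 6.0826 mm/d
ETc = Kc × ET₀ = 1.19 × 6.0826 = 7.2383 mm/d
Over 5 days: 7.2383 × 5 = 36.192 mm

36 mm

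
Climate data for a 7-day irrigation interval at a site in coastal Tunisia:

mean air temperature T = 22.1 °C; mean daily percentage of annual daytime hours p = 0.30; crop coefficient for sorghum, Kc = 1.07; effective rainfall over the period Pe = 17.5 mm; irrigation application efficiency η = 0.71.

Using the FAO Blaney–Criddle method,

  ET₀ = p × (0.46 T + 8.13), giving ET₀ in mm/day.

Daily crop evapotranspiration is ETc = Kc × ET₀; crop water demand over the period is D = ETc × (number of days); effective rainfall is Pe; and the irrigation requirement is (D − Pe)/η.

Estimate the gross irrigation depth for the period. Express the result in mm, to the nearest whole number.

33 mm

ET₀ = 0.30 × (0.46 × 22.1 + 8.13) = 0.30 × 18.296 = 5.4888 mm/d
ETc = Kc × ET₀ = 1.07 × 5.4888 = 5.8730 mm/d
Crop demand D = ETc × 7 d = 5.8730 × 7 = 41.111 mm
D − Pe = 41.111 − 17.5 = 23.611 mm
Gross irrigation = 23.611 / 0.71 = 33.255 mm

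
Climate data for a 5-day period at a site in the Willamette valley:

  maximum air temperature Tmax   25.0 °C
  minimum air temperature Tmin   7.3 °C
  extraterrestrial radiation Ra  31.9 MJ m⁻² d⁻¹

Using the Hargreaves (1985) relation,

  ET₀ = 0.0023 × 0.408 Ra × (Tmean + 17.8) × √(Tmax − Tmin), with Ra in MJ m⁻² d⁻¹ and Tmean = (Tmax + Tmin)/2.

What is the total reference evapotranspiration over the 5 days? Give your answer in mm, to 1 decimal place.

21.4 mm

Tmean = (25.0 + 7.3)/2 = 16.15 °C
0.408 Ra = 0.408 × 31.9 = 13.0152 mm/d equivalent
ET₀ = 0.0023 × 13.0152 × (16.15 + 17.8) × √17.7 = 0.0023 × 13.0152 × 33.95 × 4.2071 = 4.2756 mm/d
Over 5 days: 4.2756 × 5 = 21.378 mm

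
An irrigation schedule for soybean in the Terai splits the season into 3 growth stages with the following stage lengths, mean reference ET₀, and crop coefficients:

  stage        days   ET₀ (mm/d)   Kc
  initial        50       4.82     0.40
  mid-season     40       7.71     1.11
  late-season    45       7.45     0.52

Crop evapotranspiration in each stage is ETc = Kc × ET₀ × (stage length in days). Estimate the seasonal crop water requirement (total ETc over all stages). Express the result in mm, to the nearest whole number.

initial: 0.40 × 4.82 × 50 = 96.40 mm
mid-season: 1.11 × 7.71 × 40 = 342.32 mm
late-season: 0.52 × 7.45 × 45 = 174.33 mm
Seasonal total = 613.05 mm

613 mm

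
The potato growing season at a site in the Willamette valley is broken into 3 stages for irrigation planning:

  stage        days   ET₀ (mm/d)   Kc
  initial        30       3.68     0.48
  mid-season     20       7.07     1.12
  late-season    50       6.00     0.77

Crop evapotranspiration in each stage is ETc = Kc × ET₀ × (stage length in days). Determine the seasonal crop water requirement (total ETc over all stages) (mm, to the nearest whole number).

initial: 0.48 × 3.68 × 30 = 52.99 mm
mid-season: 1.12 × 7.07 × 20 = 158.37 mm
late-season: 0.77 × 6.00 × 50 = 231.00 mm
Seasonal total = 442.36 mm

442 mm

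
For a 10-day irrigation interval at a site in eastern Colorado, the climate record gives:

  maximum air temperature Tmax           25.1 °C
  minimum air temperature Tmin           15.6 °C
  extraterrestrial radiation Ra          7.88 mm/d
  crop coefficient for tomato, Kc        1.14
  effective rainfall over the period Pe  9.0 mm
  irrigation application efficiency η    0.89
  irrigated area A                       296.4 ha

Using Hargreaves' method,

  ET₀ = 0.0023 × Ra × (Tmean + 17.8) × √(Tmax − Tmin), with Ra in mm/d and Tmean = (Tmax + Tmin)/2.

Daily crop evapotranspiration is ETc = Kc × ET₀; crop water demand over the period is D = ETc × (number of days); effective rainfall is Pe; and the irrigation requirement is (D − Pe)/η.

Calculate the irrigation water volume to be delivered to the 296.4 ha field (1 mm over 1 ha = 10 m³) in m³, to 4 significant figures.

Tmean = (25.1 + 15.6)/2 = 20.35 °C
ET₀ = 0.0023 × 7.88 × (20.35 + 17.8) × √9.5 = 0.0023 × 7.88 × 38.15 × 3.0822 = 2.1311 mm/d
ETc = Kc × ET₀ = 1.14 × 2.1311 = 2.4295 mm/d
Crop demand D = ETc × 10 d = 2.4295 × 10 = 24.295 mm
D − Pe = 24.295 − 9.0 = 15.295 mm
Gross irrigation = 15.295 / 0.89 = 17.185 mm
Volume = 17.185 mm × 296.4 ha × 10 = 50936.3 m³

50940 m³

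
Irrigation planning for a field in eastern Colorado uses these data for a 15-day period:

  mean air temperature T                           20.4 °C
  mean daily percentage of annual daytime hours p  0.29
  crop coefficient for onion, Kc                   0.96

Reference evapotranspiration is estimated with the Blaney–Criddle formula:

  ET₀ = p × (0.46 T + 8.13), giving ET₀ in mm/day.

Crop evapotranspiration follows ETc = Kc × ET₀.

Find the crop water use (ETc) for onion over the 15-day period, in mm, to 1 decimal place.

73.1 mm

ET₀ = 0.29 × (0.46 × 20.4 + 8.13) = 0.29 × 17.514 = 5.0791 mm/d
ETc = Kc × ET₀ = 0.96 × 5.0791 = 4.8759 mm/d
Over 15 days: 4.8759 × 15 = 73.139 mm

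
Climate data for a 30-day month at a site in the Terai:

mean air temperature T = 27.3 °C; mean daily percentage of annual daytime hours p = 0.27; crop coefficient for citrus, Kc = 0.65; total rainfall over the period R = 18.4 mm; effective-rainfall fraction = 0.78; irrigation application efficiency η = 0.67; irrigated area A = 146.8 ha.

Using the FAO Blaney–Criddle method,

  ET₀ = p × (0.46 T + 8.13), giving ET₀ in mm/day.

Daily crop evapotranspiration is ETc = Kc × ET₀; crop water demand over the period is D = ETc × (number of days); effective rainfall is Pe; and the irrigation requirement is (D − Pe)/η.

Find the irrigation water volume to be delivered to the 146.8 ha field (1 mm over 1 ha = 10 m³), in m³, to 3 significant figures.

207000 m³

ET₀ = 0.27 × (0.46 × 27.3 + 8.13) = 0.27 × 20.688 = 5.5858 mm/d
ETc = Kc × ET₀ = 0.65 × 5.5858 = 3.6308 mm/d
Crop demand D = ETc × 30 d = 3.6308 × 30 = 108.924 mm
Pe = 0.78 × 18.4 = 14.352 mm
D − Pe = 108.924 − 14.352 = 94.572 mm
Gross irrigation = 94.572 / 0.67 = 141.152 mm
Volume = 141.152 mm × 146.8 ha × 10 = 207211.1 m³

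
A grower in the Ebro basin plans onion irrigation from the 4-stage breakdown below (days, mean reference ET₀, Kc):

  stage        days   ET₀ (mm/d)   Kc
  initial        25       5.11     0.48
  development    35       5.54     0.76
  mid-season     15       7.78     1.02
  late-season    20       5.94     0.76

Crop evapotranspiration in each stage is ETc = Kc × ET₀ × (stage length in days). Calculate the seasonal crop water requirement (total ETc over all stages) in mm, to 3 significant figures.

initial: 0.48 × 5.11 × 25 = 61.32 mm
development: 0.76 × 5.54 × 35 = 147.36 mm
mid-season: 1.02 × 7.78 × 15 = 119.03 mm
late-season: 0.76 × 5.94 × 20 = 90.29 mm
Seasonal total = 418.00 mm

418 mm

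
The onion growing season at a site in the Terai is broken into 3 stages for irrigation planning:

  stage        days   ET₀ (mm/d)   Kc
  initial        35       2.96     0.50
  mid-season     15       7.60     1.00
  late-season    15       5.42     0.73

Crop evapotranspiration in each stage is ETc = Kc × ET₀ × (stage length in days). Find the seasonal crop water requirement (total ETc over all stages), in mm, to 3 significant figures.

225 mm

initial: 0.50 × 2.96 × 35 = 51.80 mm
mid-season: 1.00 × 7.60 × 15 = 114.00 mm
late-season: 0.73 × 5.42 × 15 = 59.35 mm
Seasonal total = 225.15 mm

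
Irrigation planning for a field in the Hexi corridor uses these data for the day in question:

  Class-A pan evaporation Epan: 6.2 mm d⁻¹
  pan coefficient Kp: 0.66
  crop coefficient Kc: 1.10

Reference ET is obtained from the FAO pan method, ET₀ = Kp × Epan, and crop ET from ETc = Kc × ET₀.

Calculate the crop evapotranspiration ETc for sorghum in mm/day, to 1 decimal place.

ET₀ = 0.66 × 6.2 = 4.0920 mm/d
ETc = Kc × ET₀ = 1.10 × 4.0920 = 4.5012 mm/d

4.5 mm/day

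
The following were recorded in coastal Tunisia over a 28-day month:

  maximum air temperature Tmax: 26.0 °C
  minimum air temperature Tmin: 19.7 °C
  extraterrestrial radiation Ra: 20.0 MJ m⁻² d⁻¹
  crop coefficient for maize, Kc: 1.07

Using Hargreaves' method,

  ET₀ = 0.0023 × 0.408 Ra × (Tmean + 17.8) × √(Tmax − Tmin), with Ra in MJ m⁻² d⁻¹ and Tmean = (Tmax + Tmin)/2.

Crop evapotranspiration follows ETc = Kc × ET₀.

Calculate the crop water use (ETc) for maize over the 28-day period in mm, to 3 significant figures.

57.4 mm

Tmean = (26.0 + 19.7)/2 = 22.85 °C
0.408 Ra = 0.408 × 20.0 = 8.1600 mm/d equivalent
ET₀ = 0.0023 × 8.1600 × (22.85 + 17.8) × √6.3 = 0.0023 × 8.1600 × 40.65 × 2.5100 = 1.9149 mm/d
ETc = Kc × ET₀ = 1.07 × 1.9149 = 2.0489 mm/d
Over 28 days: 2.0489 × 28 = 57.369 mm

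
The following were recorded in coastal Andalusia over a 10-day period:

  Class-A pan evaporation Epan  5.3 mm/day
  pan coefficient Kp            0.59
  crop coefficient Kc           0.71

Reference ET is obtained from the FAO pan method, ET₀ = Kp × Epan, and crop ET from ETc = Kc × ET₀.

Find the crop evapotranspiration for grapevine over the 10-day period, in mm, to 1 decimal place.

22.2 mm

ET₀ = 0.59 × 5.3 = 3.1270 mm/d
ETc = Kc × ET₀ = 0.71 × 3.1270 = 2.2202 mm/d
Over 10 days: 2.2202 × 10 = 22.202 mm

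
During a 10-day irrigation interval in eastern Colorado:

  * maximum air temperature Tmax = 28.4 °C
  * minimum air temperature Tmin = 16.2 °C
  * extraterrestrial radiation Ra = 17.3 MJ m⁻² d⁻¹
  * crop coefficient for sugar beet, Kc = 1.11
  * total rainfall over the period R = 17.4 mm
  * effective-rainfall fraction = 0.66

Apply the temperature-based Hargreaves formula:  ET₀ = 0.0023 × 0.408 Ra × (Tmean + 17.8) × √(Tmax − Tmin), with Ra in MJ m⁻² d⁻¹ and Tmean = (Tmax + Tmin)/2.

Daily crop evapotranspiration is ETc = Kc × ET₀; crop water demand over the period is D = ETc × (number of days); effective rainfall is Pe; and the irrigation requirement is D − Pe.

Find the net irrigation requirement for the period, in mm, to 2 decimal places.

13.76 mm

Tmean = (28.4 + 16.2)/2 = 22.30 °C
0.408 Ra = 0.408 × 17.3 = 7.0584 mm/d equivalent
ET₀ = 0.0023 × 7.0584 × (22.30 + 17.8) × √12.2 = 0.0023 × 7.0584 × 40.10 × 3.4928 = 2.2738 mm/d
ETc = Kc × ET₀ = 1.11 × 2.2738 = 2.5239 mm/d
Crop demand D = ETc × 10 d = 2.5239 × 10 = 25.239 mm
Pe = 0.66 × 17.4 = 11.484 mm
D − Pe = 25.239 − 11.484 = 13.755 mm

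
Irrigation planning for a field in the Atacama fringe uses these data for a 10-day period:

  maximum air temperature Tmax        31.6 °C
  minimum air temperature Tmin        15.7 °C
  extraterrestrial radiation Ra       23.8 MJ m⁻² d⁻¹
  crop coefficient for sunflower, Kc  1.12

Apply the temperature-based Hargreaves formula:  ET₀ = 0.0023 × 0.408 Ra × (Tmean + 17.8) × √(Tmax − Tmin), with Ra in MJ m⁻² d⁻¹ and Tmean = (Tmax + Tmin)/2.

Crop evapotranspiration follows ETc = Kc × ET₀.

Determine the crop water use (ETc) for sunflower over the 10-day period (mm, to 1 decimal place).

Tmean = (31.6 + 15.7)/2 = 23.65 °C
0.408 Ra = 0.408 × 23.8 = 9.7104 mm/d equivalent
ET₀ = 0.0023 × 9.7104 × (23.65 + 17.8) × √15.9 = 0.0023 × 9.7104 × 41.45 × 3.9875 = 3.6914 mm/d
ETc = Kc × ET₀ = 1.12 × 3.6914 = 4.1344 mm/d
Over 10 days: 4.1344 × 10 = 41.344 mm

41.3 mm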